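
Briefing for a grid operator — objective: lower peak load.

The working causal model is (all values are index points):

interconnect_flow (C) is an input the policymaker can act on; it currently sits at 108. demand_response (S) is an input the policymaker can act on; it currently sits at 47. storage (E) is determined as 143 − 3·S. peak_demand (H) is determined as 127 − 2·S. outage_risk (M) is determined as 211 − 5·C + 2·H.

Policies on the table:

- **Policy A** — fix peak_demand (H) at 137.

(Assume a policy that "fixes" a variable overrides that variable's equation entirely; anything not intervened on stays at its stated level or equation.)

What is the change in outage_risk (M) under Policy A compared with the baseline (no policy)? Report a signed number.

208

Baseline:
  C = 108
  S = 47
  H = 127 − 2·47 = 33
  M = 211 − 5·108 + 2·33 = -263
Policy A (H := 137):
  C = 108
  S = 47
  H = 137
  M = 211 − 5·108 + 2·137 = -55
Change in M: -55 − (-263) = 208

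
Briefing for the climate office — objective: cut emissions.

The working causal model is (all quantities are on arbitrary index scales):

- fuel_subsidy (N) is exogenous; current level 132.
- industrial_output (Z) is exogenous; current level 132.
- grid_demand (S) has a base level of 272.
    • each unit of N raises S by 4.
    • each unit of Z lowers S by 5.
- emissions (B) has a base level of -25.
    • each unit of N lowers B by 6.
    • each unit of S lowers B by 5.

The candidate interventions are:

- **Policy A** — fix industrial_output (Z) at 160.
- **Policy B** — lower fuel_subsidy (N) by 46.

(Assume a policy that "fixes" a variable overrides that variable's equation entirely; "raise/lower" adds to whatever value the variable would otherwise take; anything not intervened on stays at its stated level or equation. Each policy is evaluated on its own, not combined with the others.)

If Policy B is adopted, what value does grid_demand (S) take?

Policy B (N − 46):
  N = 132 − 46 = 86
  Z = 132
  S = 272 + 4·86 − 5·132 = -44

-44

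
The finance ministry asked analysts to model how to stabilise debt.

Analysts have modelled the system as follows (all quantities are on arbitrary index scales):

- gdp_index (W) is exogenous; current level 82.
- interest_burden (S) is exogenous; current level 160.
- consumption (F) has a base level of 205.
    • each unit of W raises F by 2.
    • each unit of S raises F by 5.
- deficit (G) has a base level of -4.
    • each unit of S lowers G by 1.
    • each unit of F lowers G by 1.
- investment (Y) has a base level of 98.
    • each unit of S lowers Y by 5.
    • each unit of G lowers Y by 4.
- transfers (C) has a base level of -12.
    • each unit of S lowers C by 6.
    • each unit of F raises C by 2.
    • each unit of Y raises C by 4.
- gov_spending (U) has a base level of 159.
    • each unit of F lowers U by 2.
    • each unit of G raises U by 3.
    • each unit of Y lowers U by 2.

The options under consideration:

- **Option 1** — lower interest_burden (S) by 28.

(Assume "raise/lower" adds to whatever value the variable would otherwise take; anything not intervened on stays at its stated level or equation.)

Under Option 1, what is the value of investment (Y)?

Option 1 (S − 28):
  W = 82
  S = 160 − 28 = 132
  F = 205 + 2·82 + 5·132 = 1029
  G = -4 − 132 − 1029 = -1165
  Y = 98 − 5·132 − 4·(-1165) = 4098

4098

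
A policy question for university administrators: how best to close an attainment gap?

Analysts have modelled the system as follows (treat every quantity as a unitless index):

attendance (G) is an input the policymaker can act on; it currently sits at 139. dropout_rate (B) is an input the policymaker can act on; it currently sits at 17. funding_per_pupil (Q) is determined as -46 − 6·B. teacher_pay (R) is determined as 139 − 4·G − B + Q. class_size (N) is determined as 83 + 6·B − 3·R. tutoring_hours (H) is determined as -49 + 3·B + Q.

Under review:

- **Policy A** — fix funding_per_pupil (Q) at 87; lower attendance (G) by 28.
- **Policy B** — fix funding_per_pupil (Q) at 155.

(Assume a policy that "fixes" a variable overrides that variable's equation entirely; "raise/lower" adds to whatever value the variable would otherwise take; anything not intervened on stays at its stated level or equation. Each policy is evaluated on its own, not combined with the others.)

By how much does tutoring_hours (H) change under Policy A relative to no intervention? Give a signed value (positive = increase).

235

Baseline:
  B = 17
  Q = -46 − 6·17 = -148
  H = -49 + 3·17 + (-148) = -146
Policy A (Q := 87, G − 28):
  B = 17
  Q = 87
  H = -49 + 3·17 + 87 = 89
Change in H: 89 − (-146) = 235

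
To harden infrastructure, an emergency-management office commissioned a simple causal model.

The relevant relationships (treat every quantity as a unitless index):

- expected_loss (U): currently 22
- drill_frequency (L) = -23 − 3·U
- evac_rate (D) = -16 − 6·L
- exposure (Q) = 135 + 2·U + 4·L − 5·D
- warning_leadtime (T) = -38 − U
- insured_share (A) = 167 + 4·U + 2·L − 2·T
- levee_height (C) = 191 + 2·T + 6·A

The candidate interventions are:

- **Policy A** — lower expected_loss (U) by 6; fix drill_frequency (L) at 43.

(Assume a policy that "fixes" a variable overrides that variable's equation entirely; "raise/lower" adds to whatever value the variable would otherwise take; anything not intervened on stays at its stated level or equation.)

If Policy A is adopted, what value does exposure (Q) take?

1709

Policy A (U − 6, L := 43):
  U = 22 − 6 = 16
  L = 43
  D = -16 − 6·43 = -274
  Q = 135 + 2·16 + 4·43 − 5·(-274) = 1709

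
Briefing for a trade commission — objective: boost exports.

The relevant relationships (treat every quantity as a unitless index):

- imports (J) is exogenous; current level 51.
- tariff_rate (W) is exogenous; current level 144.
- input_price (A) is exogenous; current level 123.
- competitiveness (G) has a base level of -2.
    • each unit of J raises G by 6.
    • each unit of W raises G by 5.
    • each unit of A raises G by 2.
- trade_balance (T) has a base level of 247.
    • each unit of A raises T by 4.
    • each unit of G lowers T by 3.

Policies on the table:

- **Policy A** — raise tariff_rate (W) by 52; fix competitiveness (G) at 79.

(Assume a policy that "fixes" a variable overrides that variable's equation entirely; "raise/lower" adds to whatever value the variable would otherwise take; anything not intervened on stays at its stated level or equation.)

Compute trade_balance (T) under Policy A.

502

Policy A (W + 52, G := 79):
  J = 51
  W = 144 + 52 = 196
  A = 123
  G = 79
  T = 247 + 4·123 − 3·79 = 502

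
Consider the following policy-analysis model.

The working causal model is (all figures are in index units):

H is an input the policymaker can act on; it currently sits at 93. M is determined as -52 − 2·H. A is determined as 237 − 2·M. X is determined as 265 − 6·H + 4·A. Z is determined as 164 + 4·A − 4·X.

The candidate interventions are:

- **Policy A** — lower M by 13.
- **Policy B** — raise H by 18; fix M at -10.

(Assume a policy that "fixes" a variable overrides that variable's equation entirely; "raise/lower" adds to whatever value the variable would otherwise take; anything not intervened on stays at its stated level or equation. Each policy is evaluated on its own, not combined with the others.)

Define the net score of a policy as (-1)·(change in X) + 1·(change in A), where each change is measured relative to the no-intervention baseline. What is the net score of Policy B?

Baseline:
  H = 93
  M = -52 − 2·93 = -238
  A = 237 − 2·(-238) = 713
  X = 265 − 6·93 + 4·713 = 2559
Policy B (H + 18, M := -10):
  H = 93 + 18 = 111
  M = -10
  A = 237 − 2·(-10) = 257
  X = 265 − 6·111 + 4·257 = 627
ΔX = 627 − 2559 = -1932; ΔA = 257 − 713 = -456
Score = (-1)·(-1932) + 1·(-456) = 1476

1476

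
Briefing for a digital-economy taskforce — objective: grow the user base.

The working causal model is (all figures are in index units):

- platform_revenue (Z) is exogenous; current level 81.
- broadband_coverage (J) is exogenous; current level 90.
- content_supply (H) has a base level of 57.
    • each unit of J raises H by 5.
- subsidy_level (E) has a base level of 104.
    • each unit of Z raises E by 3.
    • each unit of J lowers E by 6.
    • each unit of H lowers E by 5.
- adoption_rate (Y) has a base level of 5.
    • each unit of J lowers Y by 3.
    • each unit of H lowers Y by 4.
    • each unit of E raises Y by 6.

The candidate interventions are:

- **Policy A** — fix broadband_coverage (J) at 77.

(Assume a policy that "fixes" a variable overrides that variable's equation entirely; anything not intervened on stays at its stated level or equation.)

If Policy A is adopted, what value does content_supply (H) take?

442

Policy A (J := 77):
  J = 77
  H = 57 + 5·77 = 442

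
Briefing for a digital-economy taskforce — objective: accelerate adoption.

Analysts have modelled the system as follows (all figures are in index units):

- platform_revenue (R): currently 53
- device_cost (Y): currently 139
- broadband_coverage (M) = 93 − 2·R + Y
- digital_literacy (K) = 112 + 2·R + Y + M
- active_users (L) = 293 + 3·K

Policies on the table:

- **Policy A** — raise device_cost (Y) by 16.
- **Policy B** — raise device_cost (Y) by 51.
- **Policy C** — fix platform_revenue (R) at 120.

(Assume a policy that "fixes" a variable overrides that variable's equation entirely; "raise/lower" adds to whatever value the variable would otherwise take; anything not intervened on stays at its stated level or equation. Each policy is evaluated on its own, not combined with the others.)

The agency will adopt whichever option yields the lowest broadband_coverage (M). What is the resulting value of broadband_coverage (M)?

Policy A (Y + 16):
  R = 53
  Y = 139 + 16 = 155
  M = 93 − 2·53 + 155 = 142
Policy B (Y + 51):
  R = 53
  Y = 139 + 51 = 190
  M = 93 − 2·53 + 190 = 177
Policy C (R := 120):
  R = 120
  Y = 139
  M = 93 − 2·120 + 139 = -8
Comparing — Policy A: M=142, Policy B: M=177, Policy C: M=-8. Lowest is -8 (Policy C).

-8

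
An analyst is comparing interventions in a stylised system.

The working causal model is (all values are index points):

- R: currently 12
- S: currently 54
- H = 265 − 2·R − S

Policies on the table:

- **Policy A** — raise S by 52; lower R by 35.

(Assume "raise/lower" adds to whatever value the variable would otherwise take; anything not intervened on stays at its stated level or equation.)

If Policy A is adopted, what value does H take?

Policy A (S + 52, R − 35):
  R = 12 − 35 = -23
  S = 54 + 52 = 106
  H = 265 − 2·(-23) − 106 = 205

205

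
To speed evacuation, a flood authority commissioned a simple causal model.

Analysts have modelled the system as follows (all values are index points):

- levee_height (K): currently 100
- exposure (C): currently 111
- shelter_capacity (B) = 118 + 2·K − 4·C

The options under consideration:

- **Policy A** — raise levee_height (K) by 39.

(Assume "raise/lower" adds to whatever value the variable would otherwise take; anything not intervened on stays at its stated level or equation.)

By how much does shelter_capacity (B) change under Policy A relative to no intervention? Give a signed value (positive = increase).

78

Baseline:
  K = 100
  C = 111
  B = 118 + 2·100 − 4·111 = -126
Policy A (K + 39):
  K = 100 + 39 = 139
  C = 111
  B = 118 + 2·139 − 4·111 = -48
Change in B: -48 − (-126) = 78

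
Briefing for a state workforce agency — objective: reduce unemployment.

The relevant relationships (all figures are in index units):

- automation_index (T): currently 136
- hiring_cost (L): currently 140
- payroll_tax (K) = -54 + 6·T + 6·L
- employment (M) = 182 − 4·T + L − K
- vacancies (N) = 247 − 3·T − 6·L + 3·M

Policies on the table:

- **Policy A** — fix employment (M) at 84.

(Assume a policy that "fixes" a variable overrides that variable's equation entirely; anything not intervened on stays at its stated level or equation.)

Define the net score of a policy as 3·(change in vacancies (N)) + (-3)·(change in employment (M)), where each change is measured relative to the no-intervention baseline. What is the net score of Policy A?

11448

Baseline:
  T = 136
  L = 140
  K = -54 + 6·136 + 6·140 = 1602
  M = 182 − 4·136 + 140 − 1602 = -1824
  N = 247 − 3·136 − 6·140 + 3·(-1824) = -6473
Policy A (M := 84):
  T = 136
  L = 140
  K = -54 + 6·136 + 6·140 = 1602
  M = 84
  N = 247 − 3·136 − 6·140 + 3·84 = -749
ΔN = -749 − (-6473) = 5724; ΔM = 84 − (-1824) = 1908
Score = 3·5724 + (-3)·1908 = 11448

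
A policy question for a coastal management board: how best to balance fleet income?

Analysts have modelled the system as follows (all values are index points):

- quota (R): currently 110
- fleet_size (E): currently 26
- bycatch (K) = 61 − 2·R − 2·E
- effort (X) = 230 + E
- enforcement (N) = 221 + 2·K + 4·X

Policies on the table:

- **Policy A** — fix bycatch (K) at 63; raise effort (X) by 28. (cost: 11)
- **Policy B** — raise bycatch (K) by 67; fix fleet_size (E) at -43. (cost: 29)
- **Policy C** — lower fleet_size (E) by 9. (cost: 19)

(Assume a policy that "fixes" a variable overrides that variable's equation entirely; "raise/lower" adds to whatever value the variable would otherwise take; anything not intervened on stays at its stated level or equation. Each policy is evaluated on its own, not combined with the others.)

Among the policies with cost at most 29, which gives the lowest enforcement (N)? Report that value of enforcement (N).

Policy A (K := 63, X + 28):
  R = 110
  E = 26
  K = 63
  X = 230 + 26 (+28 from intervention) = 284
  N = 221 + 2·63 + 4·284 = 1483
Policy B (K + 67, E := -43):
  R = 110
  E = -43
  K = 61 − 2·110 − 2·(-43) (+67 from intervention) = -6
  X = 230 + (-43) = 187
  N = 221 + 2·(-6) + 4·187 = 957
Policy C (E − 9):
  R = 110
  E = 26 − 9 = 17
  K = 61 − 2·110 − 2·17 = -193
  X = 230 + 17 = 247
  N = 221 + 2·(-193) + 4·247 = 823
Comparing — Policy A: N=1483, Policy B: N=957, Policy C: N=823. Lowest is 823 (Policy C).

823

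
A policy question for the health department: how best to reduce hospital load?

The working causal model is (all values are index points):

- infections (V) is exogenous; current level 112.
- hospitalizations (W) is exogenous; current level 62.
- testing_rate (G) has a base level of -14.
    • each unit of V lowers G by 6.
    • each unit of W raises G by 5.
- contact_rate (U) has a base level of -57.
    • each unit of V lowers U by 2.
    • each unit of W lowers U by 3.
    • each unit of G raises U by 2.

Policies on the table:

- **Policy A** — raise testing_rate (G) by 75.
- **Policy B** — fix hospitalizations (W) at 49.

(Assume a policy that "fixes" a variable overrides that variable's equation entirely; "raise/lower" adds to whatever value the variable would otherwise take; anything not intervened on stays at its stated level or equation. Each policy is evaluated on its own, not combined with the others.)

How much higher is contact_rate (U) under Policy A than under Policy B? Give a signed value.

Policy A (G + 75):
  V = 112
  W = 62
  G = -14 − 6·112 + 5·62 (+75 from intervention) = -301
  U = -57 − 2·112 − 3·62 + 2·(-301) = -1069
Policy B (W := 49):
  V = 112
  W = 49
  G = -14 − 6·112 + 5·49 = -441
  U = -57 − 2·112 − 3·49 + 2·(-441) = -1310
U: -1069 − (-1310) = 241

241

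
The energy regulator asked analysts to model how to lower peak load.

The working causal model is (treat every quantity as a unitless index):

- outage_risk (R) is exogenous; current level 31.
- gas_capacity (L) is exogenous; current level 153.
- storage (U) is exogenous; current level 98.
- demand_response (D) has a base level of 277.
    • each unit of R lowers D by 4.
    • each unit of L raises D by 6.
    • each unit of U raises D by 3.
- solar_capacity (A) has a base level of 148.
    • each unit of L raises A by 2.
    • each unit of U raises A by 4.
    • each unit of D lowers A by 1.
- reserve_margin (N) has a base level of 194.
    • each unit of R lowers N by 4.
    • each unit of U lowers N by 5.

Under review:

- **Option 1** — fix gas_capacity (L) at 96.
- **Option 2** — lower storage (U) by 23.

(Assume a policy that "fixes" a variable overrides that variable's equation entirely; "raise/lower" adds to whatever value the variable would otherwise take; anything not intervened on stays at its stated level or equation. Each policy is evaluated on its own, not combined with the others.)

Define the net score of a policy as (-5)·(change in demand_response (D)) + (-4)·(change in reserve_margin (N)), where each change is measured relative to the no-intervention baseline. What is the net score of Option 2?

Baseline:
  R = 31
  L = 153
  U = 98
  D = 277 − 4·31 + 6·153 + 3·98 = 1365
  N = 194 − 4·31 − 5·98 = -420
Option 2 (U − 23):
  R = 31
  L = 153
  U = 98 − 23 = 75
  D = 277 − 4·31 + 6·153 + 3·75 = 1296
  N = 194 − 4·31 − 5·75 = -305
ΔD = 1296 − 1365 = -69; ΔN = -305 − (-420) = 115
Score = (-5)·(-69) + (-4)·115 = -115

-115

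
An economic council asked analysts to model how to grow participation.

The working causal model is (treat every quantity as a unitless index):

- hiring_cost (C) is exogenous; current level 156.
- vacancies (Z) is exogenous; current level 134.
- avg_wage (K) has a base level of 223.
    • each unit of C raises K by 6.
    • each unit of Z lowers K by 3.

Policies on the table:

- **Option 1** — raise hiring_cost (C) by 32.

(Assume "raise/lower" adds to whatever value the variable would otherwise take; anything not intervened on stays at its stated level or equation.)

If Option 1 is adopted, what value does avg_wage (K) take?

949

Option 1 (C + 32):
  C = 156 + 32 = 188
  Z = 134
  K = 223 + 6·188 − 3·134 = 949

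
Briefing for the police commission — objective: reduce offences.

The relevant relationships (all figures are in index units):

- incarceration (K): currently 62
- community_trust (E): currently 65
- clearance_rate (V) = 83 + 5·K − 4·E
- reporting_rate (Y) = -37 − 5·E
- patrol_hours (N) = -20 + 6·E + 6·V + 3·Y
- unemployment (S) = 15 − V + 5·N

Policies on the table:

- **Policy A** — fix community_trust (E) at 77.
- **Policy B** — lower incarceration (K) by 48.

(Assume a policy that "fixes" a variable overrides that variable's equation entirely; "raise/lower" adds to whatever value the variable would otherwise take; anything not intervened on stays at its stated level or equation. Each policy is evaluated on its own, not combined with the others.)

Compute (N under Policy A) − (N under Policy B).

1044

Policy A (E := 77):
  K = 62
  E = 77
  V = 83 + 5·62 − 4·77 = 85
  Y = -37 − 5·77 = -422
  N = -20 + 6·77 + 6·85 + 3·(-422) = -314
Policy B (K − 48):
  K = 62 − 48 = 14
  E = 65
  V = 83 + 5·14 − 4·65 = -107
  Y = -37 − 5·65 = -362
  N = -20 + 6·65 + 6·(-107) + 3·(-362) = -1358
N: -314 − (-1358) = 1044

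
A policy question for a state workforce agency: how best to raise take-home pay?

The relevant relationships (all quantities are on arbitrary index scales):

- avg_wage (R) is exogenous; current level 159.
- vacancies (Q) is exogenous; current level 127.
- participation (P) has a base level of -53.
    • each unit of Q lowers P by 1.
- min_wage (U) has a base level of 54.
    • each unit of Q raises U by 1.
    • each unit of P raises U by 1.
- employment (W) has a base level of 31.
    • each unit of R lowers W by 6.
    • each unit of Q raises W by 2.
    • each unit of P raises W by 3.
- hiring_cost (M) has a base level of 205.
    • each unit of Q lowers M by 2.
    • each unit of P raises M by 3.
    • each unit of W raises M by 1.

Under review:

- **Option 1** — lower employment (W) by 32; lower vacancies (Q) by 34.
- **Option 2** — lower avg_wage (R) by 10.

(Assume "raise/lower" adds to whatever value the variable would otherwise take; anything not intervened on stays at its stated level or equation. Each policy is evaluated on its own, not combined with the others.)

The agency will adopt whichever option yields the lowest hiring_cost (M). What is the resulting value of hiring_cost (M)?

Option 1 (W − 32, Q − 34):
  R = 159
  Q = 127 − 34 = 93
  P = -53 − 93 = -146
  W = 31 − 6·159 + 2·93 + 3·(-146) (−32 from intervention) = -1207
  M = 205 − 2·93 + 3·(-146) + (-1207) = -1626
Option 2 (R − 10):
  R = 159 − 10 = 149
  Q = 127
  P = -53 − 127 = -180
  W = 31 − 6·149 + 2·127 + 3·(-180) = -1149
  M = 205 − 2·127 + 3·(-180) + (-1149) = -1738
Comparing — Option 1: M=-1626, Option 2: M=-1738. Lowest is -1738 (Option 2).

-1738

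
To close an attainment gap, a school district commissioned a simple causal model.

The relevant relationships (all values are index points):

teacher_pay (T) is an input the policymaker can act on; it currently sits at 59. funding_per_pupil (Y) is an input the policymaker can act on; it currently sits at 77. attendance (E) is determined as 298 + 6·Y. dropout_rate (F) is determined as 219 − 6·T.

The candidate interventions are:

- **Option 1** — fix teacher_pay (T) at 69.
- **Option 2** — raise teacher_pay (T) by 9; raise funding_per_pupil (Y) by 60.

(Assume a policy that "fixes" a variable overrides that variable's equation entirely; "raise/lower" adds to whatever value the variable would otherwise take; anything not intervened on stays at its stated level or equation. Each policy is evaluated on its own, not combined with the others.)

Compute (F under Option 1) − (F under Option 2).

Option 1 (T := 69):
  T = 69
  F = 219 − 6·69 = -195
Option 2 (T + 9, Y + 60):
  T = 59 + 9 = 68
  F = 219 − 6·68 = -189
F: -195 − (-189) = -6

-6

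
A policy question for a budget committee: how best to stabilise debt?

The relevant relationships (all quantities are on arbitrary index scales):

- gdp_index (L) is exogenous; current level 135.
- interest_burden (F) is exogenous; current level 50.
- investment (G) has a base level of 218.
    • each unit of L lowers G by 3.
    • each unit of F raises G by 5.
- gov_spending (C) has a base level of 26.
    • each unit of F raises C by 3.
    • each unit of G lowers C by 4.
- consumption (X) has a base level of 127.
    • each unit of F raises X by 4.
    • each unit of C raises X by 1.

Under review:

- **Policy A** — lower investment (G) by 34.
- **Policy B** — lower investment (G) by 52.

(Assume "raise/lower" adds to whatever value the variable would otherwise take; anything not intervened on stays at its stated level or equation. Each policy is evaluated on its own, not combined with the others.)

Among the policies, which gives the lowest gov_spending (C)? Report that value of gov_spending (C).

Policy A (G − 34):
  L = 135
  F = 50
  G = 218 − 3·135 + 5·50 (−34 from intervention) = 29
  C = 26 + 3·50 − 4·29 = 60
Policy B (G − 52):
  L = 135
  F = 50
  G = 218 − 3·135 + 5·50 (−52 from intervention) = 11
  C = 26 + 3·50 − 4·11 = 132
Comparing — Policy A: C=60, Policy B: C=132. Lowest is 60 (Policy A).

60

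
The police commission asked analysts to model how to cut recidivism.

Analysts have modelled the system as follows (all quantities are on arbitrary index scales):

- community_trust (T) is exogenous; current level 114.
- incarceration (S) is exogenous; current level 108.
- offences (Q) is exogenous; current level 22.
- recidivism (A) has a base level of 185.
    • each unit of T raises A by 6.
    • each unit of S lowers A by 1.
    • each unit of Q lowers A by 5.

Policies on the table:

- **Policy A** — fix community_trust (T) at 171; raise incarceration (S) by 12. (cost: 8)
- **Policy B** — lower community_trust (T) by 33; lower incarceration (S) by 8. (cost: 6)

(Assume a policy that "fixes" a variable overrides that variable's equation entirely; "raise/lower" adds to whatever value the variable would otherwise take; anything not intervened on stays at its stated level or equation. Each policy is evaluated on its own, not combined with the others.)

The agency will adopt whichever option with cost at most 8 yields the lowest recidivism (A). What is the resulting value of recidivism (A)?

Policy A (T := 171, S + 12):
  T = 171
  S = 108 + 12 = 120
  Q = 22
  A = 185 + 6·171 − 120 − 5·22 = 981
Policy B (T − 33, S − 8):
  T = 114 − 33 = 81
  S = 108 − 8 = 100
  Q = 22
  A = 185 + 6·81 − 100 − 5·22 = 461
Comparing — Policy A: A=981, Policy B: A=461. Lowest is 461 (Policy B).

461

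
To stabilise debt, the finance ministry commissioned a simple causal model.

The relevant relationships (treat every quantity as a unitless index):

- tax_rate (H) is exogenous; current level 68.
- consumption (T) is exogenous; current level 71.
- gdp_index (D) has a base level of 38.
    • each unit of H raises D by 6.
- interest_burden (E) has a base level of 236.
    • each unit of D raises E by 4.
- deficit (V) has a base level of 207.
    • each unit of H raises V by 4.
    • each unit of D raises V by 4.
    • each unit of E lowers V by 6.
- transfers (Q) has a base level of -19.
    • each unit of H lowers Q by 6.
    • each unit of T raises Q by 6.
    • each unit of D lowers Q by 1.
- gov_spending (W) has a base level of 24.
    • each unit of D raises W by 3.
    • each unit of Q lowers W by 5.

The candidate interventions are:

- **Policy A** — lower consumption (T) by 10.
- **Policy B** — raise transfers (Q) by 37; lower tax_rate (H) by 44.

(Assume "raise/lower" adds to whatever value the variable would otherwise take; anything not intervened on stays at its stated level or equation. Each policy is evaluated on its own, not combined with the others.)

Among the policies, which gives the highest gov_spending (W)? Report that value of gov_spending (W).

3897

Policy A (T − 10):
  H = 68
  T = 71 − 10 = 61
  D = 38 + 6·68 = 446
  Q = -19 − 6·68 + 6·61 − 446 = -507
  W = 24 + 3·446 − 5·(-507) = 3897
Policy B (Q + 37, H − 44):
  H = 68 − 44 = 24
  T = 71
  D = 38 + 6·24 = 182
  Q = -19 − 6·24 + 6·71 − 182 (+37 from intervention) = 118
  W = 24 + 3·182 − 5·118 = -20
Comparing — Policy A: W=3897, Policy B: W=-20. Highest is 3897 (Policy A).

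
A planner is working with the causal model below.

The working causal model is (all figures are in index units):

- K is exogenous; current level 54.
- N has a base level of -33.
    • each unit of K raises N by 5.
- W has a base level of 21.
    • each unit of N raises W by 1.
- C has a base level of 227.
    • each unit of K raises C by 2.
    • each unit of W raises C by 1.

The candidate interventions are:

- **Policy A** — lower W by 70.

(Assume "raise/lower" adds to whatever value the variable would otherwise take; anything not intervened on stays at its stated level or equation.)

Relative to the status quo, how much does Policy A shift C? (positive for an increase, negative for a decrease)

-70

Baseline:
  K = 54
  N = -33 + 5·54 = 237
  W = 21 + 237 = 258
  C = 227 + 2·54 + 258 = 593
Policy A (W − 70):
  K = 54
  N = -33 + 5·54 = 237
  W = 21 + 237 (−70 from intervention) = 188
  C = 227 + 2·54 + 188 = 523
Change in C: 523 − 593 = -70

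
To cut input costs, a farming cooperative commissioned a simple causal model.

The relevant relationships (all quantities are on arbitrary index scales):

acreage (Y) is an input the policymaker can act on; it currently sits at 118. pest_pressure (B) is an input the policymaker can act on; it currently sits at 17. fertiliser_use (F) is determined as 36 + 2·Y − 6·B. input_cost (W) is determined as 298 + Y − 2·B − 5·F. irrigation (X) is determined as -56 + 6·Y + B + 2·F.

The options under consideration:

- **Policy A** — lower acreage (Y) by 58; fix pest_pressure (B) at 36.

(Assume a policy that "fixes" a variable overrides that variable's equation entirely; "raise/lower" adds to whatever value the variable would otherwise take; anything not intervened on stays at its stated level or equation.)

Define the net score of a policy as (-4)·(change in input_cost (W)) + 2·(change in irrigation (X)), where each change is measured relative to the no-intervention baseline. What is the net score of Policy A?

Baseline:
  Y = 118
  B = 17
  F = 36 + 2·118 − 6·17 = 170
  W = 298 + 118 − 2·17 − 5·170 = -468
  X = -56 + 6·118 + 17 + 2·170 = 1009
Policy A (Y − 58, B := 36):
  Y = 118 − 58 = 60
  B = 36
  F = 36 + 2·60 − 6·36 = -60
  W = 298 + 60 − 2·36 − 5·(-60) = 586
  X = -56 + 6·60 + 36 + 2·(-60) = 220
ΔW = 586 − (-468) = 1054; ΔX = 220 − 1009 = -789
Score = (-4)·1054 + 2·(-789) = -5794

-5794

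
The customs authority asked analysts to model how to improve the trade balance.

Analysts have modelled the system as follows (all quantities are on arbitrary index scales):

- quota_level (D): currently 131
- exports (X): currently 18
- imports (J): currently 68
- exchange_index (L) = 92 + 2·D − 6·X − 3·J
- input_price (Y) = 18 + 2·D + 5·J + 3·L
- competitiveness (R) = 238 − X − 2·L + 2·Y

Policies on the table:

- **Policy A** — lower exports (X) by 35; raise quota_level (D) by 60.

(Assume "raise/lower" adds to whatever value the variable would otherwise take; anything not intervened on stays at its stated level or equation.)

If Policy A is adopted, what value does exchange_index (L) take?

372

Policy A (X − 35, D + 60):
  D = 131 + 60 = 191
  X = 18 − 35 = -17
  J = 68
  L = 92 + 2·191 − 6·(-17) − 3·68 = 372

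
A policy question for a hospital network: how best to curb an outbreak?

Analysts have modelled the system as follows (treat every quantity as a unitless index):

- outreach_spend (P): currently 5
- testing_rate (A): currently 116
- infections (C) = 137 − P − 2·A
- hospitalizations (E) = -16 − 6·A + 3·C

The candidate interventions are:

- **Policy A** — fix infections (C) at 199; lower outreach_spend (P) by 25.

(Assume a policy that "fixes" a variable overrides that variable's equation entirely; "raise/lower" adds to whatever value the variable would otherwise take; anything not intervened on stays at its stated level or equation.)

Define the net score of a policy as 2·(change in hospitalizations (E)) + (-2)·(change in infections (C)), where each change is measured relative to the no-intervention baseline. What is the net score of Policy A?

1196

Baseline:
  P = 5
  A = 116
  C = 137 − 5 − 2·116 = -100
  E = -16 − 6·116 + 3·(-100) = -1012
Policy A (C := 199, P − 25):
  P = 5 − 25 = -20
  A = 116
  C = 199
  E = -16 − 6·116 + 3·199 = -115
ΔE = -115 − (-1012) = 897; ΔC = 199 − (-100) = 299
Score = 2·897 + (-2)·299 = 1196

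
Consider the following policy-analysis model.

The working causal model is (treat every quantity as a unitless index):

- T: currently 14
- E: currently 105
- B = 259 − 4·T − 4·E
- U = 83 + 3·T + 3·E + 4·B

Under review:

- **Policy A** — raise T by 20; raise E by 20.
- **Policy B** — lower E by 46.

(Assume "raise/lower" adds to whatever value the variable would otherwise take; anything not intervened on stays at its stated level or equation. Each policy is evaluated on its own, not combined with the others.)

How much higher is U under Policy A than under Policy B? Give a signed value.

Policy A (T + 20, E + 20):
  T = 14 + 20 = 34
  E = 105 + 20 = 125
  B = 259 − 4·34 − 4·125 = -377
  U = 83 + 3·34 + 3·125 + 4·(-377) = -948
Policy B (E − 46):
  T = 14
  E = 105 − 46 = 59
  B = 259 − 4·14 − 4·59 = -33
  U = 83 + 3·14 + 3·59 + 4·(-33) = 170
U: -948 − 170 = -1118

-1118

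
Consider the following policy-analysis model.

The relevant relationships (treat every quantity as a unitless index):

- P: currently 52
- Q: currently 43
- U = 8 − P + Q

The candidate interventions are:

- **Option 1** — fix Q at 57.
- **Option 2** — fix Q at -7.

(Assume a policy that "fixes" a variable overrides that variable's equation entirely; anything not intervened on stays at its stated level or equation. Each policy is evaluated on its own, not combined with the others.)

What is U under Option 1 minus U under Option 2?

64

Option 1 (Q := 57):
  P = 52
  Q = 57
  U = 8 − 52 + 57 = 13
Option 2 (Q := -7):
  P = 52
  Q = -7
  U = 8 − 52 + (-7) = -51
U: 13 − (-51) = 64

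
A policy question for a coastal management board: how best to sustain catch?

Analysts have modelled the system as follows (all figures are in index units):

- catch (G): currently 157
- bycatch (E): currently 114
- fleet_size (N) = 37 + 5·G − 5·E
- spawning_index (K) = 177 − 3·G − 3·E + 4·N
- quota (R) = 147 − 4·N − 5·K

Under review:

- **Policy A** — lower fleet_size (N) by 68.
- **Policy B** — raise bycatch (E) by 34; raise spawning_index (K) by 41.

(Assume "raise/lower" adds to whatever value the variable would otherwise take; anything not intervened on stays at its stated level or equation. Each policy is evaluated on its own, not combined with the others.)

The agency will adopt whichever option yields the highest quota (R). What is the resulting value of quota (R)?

1664

Policy A (N − 68):
  G = 157
  E = 114
  N = 37 + 5·157 − 5·114 (−68 from intervention) = 184
  K = 177 − 3·157 − 3·114 + 4·184 = 100
  R = 147 − 4·184 − 5·100 = -1089
Policy B (E + 34, K + 41):
  G = 157
  E = 114 + 34 = 148
  N = 37 + 5·157 − 5·148 = 82
  K = 177 − 3·157 − 3·148 + 4·82 (+41 from intervention) = -369
  R = 147 − 4·82 − 5·(-369) = 1664
Comparing — Policy A: R=-1089, Policy B: R=1664. Highest is 1664 (Policy B).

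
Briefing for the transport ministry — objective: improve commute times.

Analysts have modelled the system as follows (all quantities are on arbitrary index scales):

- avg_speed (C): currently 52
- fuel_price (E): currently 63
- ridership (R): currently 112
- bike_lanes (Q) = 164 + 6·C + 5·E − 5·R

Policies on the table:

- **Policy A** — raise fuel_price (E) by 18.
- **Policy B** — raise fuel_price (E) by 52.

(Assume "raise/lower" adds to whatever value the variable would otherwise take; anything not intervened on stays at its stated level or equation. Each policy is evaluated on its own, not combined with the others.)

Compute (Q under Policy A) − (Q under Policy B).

Policy A (E + 18):
  C = 52
  E = 63 + 18 = 81
  R = 112
  Q = 164 + 6·52 + 5·81 − 5·112 = 321
Policy B (E + 52):
  C = 52
  E = 63 + 52 = 115
  R = 112
  Q = 164 + 6·52 + 5·115 − 5·112 = 491
Q: 321 − 491 = -170

-170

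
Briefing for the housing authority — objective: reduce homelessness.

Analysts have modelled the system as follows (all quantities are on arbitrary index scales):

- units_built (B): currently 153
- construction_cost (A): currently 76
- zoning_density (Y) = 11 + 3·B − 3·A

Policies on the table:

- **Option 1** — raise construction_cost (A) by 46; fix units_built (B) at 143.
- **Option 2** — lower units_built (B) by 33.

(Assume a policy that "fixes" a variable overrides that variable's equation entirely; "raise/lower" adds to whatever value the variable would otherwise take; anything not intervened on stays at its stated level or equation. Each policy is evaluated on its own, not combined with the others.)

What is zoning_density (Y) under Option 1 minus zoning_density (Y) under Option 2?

-69

Option 1 (A + 46, B := 143):
  B = 143
  A = 76 + 46 = 122
  Y = 11 + 3·143 − 3·122 = 74
Option 2 (B − 33):
  B = 153 − 33 = 120
  A = 76
  Y = 11 + 3·120 − 3·76 = 143
Y: 74 − 143 = -69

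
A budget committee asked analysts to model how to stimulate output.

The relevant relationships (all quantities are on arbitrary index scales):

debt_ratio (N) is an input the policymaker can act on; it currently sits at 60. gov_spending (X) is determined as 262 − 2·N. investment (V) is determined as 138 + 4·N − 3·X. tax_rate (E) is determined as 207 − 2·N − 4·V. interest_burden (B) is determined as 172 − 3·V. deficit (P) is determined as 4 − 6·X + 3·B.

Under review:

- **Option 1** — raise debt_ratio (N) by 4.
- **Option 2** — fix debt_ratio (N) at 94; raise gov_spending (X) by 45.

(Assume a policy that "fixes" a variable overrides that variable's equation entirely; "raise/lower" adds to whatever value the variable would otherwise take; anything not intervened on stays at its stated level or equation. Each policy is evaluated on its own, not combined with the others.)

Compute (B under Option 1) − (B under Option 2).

Option 1 (N + 4):
  N = 60 + 4 = 64
  X = 262 − 2·64 = 134
  V = 138 + 4·64 − 3·134 = -8
  B = 172 − 3·(-8) = 196
Option 2 (N := 94, X + 45):
  N = 94
  X = 262 − 2·94 (+45 from intervention) = 119
  V = 138 + 4·94 − 3·119 = 157
  B = 172 − 3·157 = -299
B: 196 − (-299) = 495

495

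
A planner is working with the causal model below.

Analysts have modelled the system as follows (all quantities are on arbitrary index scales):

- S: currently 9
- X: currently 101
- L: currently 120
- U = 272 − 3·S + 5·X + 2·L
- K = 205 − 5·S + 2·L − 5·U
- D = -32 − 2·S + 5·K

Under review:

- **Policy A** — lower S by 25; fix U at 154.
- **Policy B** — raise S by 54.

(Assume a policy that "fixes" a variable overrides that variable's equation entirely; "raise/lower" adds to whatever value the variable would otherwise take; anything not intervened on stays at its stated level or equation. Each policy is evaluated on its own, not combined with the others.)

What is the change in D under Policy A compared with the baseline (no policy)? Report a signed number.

21575

Baseline:
  S = 9
  X = 101
  L = 120
  U = 272 − 3·9 + 5·101 + 2·120 = 990
  K = 205 − 5·9 + 2·120 − 5·990 = -4550
  D = -32 − 2·9 + 5·(-4550) = -22800
Policy A (S − 25, U := 154):
  S = 9 − 25 = -16
  X = 101
  L = 120
  U = 154
  K = 205 − 5·(-16) + 2·120 − 5·154 = -245
  D = -32 − 2·(-16) + 5·(-245) = -1225
Change in D: -1225 − (-22800) = 21575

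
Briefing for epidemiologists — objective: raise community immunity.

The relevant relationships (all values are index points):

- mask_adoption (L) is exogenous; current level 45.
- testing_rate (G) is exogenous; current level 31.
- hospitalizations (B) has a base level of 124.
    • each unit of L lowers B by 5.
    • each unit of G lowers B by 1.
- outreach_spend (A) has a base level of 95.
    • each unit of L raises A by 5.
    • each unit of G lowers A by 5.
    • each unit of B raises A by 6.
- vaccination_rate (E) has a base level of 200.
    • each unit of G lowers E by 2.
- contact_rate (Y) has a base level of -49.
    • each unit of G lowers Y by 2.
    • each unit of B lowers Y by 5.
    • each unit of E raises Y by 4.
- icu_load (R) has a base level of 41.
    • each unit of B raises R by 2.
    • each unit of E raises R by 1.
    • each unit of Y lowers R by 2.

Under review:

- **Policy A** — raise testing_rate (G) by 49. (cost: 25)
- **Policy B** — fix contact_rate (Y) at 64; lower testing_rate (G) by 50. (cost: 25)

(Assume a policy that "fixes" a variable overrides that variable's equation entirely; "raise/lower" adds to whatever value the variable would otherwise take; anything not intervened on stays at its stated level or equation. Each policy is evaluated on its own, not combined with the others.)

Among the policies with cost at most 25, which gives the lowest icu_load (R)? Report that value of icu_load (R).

Policy A (G + 49):
  L = 45
  G = 31 + 49 = 80
  B = 124 − 5·45 − 80 = -181
  E = 200 − 2·80 = 40
  Y = -49 − 2·80 − 5·(-181) + 4·40 = 856
  R = 41 + 2·(-181) + 40 − 2·856 = -1993
Policy B (Y := 64, G − 50):
  L = 45
  G = 31 − 50 = -19
  B = 124 − 5·45 − (-19) = -82
  E = 200 − 2·(-19) = 238
  Y = 64
  R = 41 + 2·(-82) + 238 − 2·64 = -13
Comparing — Policy A: R=-1993, Policy B: R=-13. Lowest is -1993 (Policy A).

-1993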